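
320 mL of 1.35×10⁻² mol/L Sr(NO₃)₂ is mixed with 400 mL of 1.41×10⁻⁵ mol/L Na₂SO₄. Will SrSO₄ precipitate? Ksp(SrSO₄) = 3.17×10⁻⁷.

No

The combined volume is 720 mL.
[Sr²⁺] = (1.35×10⁻²)(320)/720 = 6.00×10⁻³ mol/L
[SO₄²⁻] = (1.41×10⁻⁵)(400)/720 = 7.83×10⁻⁶ mol/L
Q = [Sr²⁺][SO₄²⁻] = 4.70×10⁻⁸
Since Q (4.70×10⁻⁸) is less than Ksp (3.17×10⁻⁷), no SrSO₄ precipitates.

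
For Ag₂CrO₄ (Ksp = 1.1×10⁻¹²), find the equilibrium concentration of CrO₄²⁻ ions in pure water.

Ag₂CrO₄(s) ⇌ 2 Ag⁺(aq) + CrO₄²⁻(aq)
With molar solubility s: [Ag⁺] = 2s, [CrO₄²⁻] = s.
Ksp = [Ag⁺]^2[CrO₄²⁻] = (2s)^2 · s = 4s^3 = 1.1×10⁻¹²
s = 6.5×10⁻⁵ mol/L
[CrO₄²⁻] = s = 6.5×10⁻⁵ mol/L

6.5×10⁻⁵ M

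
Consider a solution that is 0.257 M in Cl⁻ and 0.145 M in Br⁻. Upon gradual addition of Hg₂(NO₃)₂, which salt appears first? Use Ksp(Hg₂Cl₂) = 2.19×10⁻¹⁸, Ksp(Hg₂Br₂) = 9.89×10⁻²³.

Precipitation of each salt begins when its ion product equals Ksp.
For Hg₂Cl₂: [Hg₂²⁺] = (Ksp/[Cl⁻]^2) = 3.32×10⁻¹⁷ M
For Hg₂Br₂: [Hg₂²⁺] = (Ksp/[Br⁻]^2) = 4.70×10⁻²¹ M
Since Hg₂Br₂ needs less Hg₂²⁺ to reach saturation, it precipitates first.

Hg₂Br₂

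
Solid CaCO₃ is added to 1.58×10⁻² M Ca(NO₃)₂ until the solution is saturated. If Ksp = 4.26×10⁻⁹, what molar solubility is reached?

2.70×10⁻⁷ M

CaCO₃(s) ⇌ Ca²⁺(aq) + CO₃²⁻(aq)
Let s be the solubility of CaCO₃ here. The common ion gives [Ca²⁺] ≈ 1.58×10⁻² M, and [CO₃²⁻] = s.
Ksp = [Ca²⁺][CO₃²⁻] = (1.58×10⁻²)s
s = 4.26×10⁻⁹ / (1.58×10⁻²) = 2.70×10⁻⁷
s = 2.70×10⁻⁷ M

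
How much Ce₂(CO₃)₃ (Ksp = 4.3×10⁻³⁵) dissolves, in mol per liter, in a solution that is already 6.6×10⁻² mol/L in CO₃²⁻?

Ce₂(CO₃)₃(s) ⇌ 2 Ce³⁺(aq) + 3 CO₃²⁻(aq)
The solution already contains CO₃²⁻ at 6.6×10⁻² mol/L. Let s be the molar solubility of Ce₂(CO₃)₃.
[CO₃²⁻] ≈ 6.6×10⁻² mol/L (common ion dominates); [Ce³⁺] = 2s.
Ksp = [Ce³⁺]^2[CO₃²⁻]^3 = (2s)^2(6.6×10⁻²)^3
(2s)^2 = 4.3×10⁻³⁵ / (6.6×10⁻²)^3 = 1.5×10⁻³¹
s = 1.9×10⁻¹⁶ mol/L

1.9×10⁻¹⁶ M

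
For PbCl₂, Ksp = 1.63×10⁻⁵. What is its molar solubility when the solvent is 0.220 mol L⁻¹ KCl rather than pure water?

PbCl₂(s) ⇌ Pb²⁺(aq) + 2 Cl⁻(aq)
With Cl⁻ already at 0.220 mol L⁻¹ and s small, take [Cl⁻] ≈ 0.220 mol L⁻¹ and [Pb²⁺] = s.
Ksp = [Pb²⁺][Cl⁻]^2 = s(0.220)^2
s = 1.63×10⁻⁵ / (0.220)^2 = 3.37×10⁻⁴
s = 3.37×10⁻⁴ mol L⁻¹

3.37×10⁻⁴ M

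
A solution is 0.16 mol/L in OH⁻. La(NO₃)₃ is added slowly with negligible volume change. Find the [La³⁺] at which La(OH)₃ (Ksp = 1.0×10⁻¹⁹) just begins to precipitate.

2.4×10⁻¹⁷ M

A salt starts to precipitate once the ion product Q reaches its Ksp.
La(OH)₃(s) ⇌ La³⁺(aq) + 3 OH⁻(aq)
Ksp = [La³⁺][OH⁻]^3 = [La³⁺](0.16)^3
[La³⁺] = 1.0×10⁻¹⁹ / (0.16)^3 = 2.4×10⁻¹⁷
[La³⁺] = 2.4×10⁻¹⁷ mol/L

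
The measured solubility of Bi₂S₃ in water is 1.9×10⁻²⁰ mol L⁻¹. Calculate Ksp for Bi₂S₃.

Ksp = 2.7×10⁻⁹⁷

Bi₂S₃(s) ⇌ 2 Bi³⁺(aq) + 3 S²⁻(aq)
If s mol/L of Bi₂S₃ dissolves, [Bi³⁺] = 2s and [S²⁻] = 3s.
Ksp = [Bi³⁺]^2[S²⁻]^3 = (2s)^2 · (3s)^3 = 108s^5
Ksp = 108 × (1.9×10⁻²⁰)^5 = 2.7×10⁻⁹⁷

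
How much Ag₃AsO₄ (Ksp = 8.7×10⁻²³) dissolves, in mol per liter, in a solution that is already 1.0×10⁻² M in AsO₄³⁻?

Ag₃AsO₄(s) ⇌ 3 Ag⁺(aq) + AsO₄³⁻(aq)
The solution already contains AsO₄³⁻ at 1.0×10⁻² M. Let s be the molar solubility of Ag₃AsO₄.
[AsO₄³⁻] ≈ 1.0×10⁻² M (common ion dominates); [Ag⁺] = 3s.
Ksp = [Ag⁺]^3[AsO₄³⁻] = (3s)^3(1.0×10⁻²)
(3s)^3 = 8.7×10⁻²³ / (1.0×10⁻²) = 8.7×10⁻²¹
s = 6.9×10⁻⁸ M

6.9×10⁻⁸ M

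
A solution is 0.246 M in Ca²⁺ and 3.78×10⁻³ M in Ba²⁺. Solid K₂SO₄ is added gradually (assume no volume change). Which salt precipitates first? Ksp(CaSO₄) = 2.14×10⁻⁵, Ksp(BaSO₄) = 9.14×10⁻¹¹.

BaSO₄

Each salt precipitates once Q = Ksp for that salt.
For CaSO₄: [SO₄²⁻] = (Ksp/[Ca²⁺]) = 8.70×10⁻⁵ M
For BaSO₄: [SO₄²⁻] = (Ksp/[Ba²⁺]) = 2.42×10⁻⁸ M
Since BaSO₄ needs less SO₄²⁻ to reach saturation, it precipitates first.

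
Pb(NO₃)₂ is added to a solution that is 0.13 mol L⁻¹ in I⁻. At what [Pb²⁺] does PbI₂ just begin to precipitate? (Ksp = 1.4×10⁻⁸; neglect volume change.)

8.3×10⁻⁷ M

Precipitation begins when Q = Ksp.
PbI₂(s) ⇌ Pb²⁺(aq) + 2 I⁻(aq)
Ksp = [Pb²⁺][I⁻]^2 = [Pb²⁺](0.13)^2
[Pb²⁺] = 1.4×10⁻⁸ / (0.13)^2 = 8.3×10⁻⁷
[Pb²⁺] = 8.3×10⁻⁷ mol L⁻¹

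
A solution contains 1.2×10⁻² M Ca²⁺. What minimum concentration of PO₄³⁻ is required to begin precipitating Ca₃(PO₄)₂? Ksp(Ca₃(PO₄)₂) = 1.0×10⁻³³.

Precipitation begins when Q = Ksp.
Ca₃(PO₄)₂(s) ⇌ 3 Ca²⁺(aq) + 2 PO₄³⁻(aq)
Ksp = [Ca²⁺]^3[PO₄³⁻]^2 = [PO₄³⁻]^2(1.2×10⁻²)^3
[PO₄³⁻]^2 = 1.0×10⁻³³ / (1.2×10⁻²)^3 = 5.8×10⁻²⁸
[PO₄³⁻] = 2.4×10⁻¹⁴ M

2.4×10⁻¹⁴ M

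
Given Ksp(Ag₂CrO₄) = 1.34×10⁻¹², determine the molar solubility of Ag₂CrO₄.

6.95×10⁻⁵ M

Ag₂CrO₄(s) ⇌ 2 Ag⁺(aq) + CrO₄²⁻(aq)
Call the molar solubility s, so that [Ag⁺] = 2s and [CrO₄²⁻] = s.
Ksp = [Ag⁺]^2[CrO₄²⁻] = (2s)^2 · s = 4s^3
4s^3 = 1.34×10⁻¹²  ⇒  s^3 = 3.35×10⁻¹³
Taking the 3rd root, s = 6.95×10⁻⁵ mol L⁻¹.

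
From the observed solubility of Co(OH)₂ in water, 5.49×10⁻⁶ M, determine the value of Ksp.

Ksp = 6.62×10⁻¹⁶

Co(OH)₂(s) ⇌ Co²⁺(aq) + 2 OH⁻(aq)
Let s be the molar solubility. Then [Co²⁺] = s and [OH⁻] = 2s.
Ksp = [Co²⁺][OH⁻]^2 = s · (2s)^2 = 4s^3
Ksp = 4 × (5.49×10⁻⁶)^3 = 6.62×10⁻¹⁶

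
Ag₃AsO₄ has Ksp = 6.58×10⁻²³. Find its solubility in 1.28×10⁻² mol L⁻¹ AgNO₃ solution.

3.14×10⁻¹⁷ M

Ag₃AsO₄(s) ⇌ 3 Ag⁺(aq) + AsO₄³⁻(aq)
Ag⁺ is already present at 1.28×10⁻² mol L⁻¹. If s mol/L of Ag₃AsO₄ dissolves, [AsO₄³⁻] = s while [Ag⁺] ≈ 1.28×10⁻² mol L⁻¹.
Ksp = [Ag⁺]^3[AsO₄³⁻] = (1.28×10⁻²)^3s
s = 6.58×10⁻²³ / (1.28×10⁻²)^3 = 3.14×10⁻¹⁷
s = 3.14×10⁻¹⁷ mol L⁻¹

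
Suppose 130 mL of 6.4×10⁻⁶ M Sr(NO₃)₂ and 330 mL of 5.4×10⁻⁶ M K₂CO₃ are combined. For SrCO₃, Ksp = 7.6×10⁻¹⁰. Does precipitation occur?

Total volume after mixing = 130 + 330 = 460 mL.
[Sr²⁺] = (6.4×10⁻⁶)(130)/460 = 1.8×10⁻⁶ M
[CO₃²⁻] = (5.4×10⁻⁶)(330)/460 = 3.9×10⁻⁶ M
Q = [Sr²⁺][CO₃²⁻] = 7.0×10⁻¹²
Q < Ksp (7.0×10⁻¹² vs 7.6×10⁻¹⁰); the solution remains unsaturated and no precipitate forms.

No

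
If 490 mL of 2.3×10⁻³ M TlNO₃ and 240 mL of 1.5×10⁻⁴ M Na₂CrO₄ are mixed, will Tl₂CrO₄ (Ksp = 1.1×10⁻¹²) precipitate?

Yes

Total volume after mixing = 490 + 240 = 730 mL.
[Tl⁺] = (2.3×10⁻³)(490)/730 = 1.5×10⁻³ M
[CrO₄²⁻] = (1.5×10⁻⁴)(240)/730 = 4.9×10⁻⁵ M
Q = [Tl⁺]^2[CrO₄²⁻] = 1.2×10⁻¹⁰
Q = 1.2×10⁻¹⁰ > Ksp = 1.1×10⁻¹², so the solution is supersaturated and Tl₂CrO₄ precipitates.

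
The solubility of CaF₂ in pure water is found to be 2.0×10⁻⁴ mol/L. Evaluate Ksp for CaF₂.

Ksp = 3.2×10⁻¹¹

CaF₂(s) ⇌ Ca²⁺(aq) + 2 F⁻(aq)
Call the molar solubility s, so that [Ca²⁺] = s and [F⁻] = 2s.
Ksp = [Ca²⁺][F⁻]^2 = s · (2s)^2 = 4s^3
Ksp = 4 × (2.0×10⁻⁴)^3 = 3.2×10⁻¹¹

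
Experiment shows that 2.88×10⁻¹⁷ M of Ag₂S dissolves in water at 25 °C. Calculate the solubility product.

Ksp = 9.56×10⁻⁵⁰

Ag₂S(s) ⇌ 2 Ag⁺(aq) + S²⁻(aq)
Let s be the molar solubility. Then [Ag⁺] = 2s and [S²⁻] = s.
Ksp = [Ag⁺]^2[S²⁻] = (2s)^2 · s = 4s^3
Ksp = 4 × (2.88×10⁻¹⁷)^3 = 9.56×10⁻⁵⁰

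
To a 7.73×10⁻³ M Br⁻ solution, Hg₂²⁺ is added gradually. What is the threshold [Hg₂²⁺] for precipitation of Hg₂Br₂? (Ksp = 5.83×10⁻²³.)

Each salt precipitates once Q = Ksp for that salt.
Hg₂Br₂(s) ⇌ Hg₂²⁺(aq) + 2 Br⁻(aq)
Ksp = [Hg₂²⁺][Br⁻]^2 = [Hg₂²⁺](7.73×10⁻³)^2
[Hg₂²⁺] = 5.83×10⁻²³ / (7.73×10⁻³)^2 = 9.76×10⁻¹⁹
[Hg₂²⁺] = 9.76×10⁻¹⁹ M

9.76×10⁻¹⁹ M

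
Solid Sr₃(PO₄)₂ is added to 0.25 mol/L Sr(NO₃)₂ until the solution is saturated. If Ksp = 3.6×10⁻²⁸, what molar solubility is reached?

Sr₃(PO₄)₂(s) ⇌ 3 Sr²⁺(aq) + 2 PO₄³⁻(aq)
Let s be the solubility of Sr₃(PO₄)₂ here. The common ion gives [Sr²⁺] ≈ 0.25 mol/L, and [PO₄³⁻] = 2s.
Ksp = [Sr²⁺]^3[PO₄³⁻]^2 = (0.25)^3(2s)^2
(2s)^2 = 3.6×10⁻²⁸ / (0.25)^3 = 2.3×10⁻²⁶
s = 7.6×10⁻¹⁴ mol/L

7.6×10⁻¹⁴ M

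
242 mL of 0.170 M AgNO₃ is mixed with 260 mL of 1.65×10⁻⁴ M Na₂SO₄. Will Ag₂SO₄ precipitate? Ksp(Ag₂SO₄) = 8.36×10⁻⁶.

No

Total volume after mixing = 242 + 260 = 502 mL.
[Ag⁺] = (0.170)(242)/502 = 8.20×10⁻² M
[SO₄²⁻] = (1.65×10⁻⁴)(260)/502 = 8.55×10⁻⁵ M
Q = [Ag⁺]^2[SO₄²⁻] = 5.74×10⁻⁷
Since Q (5.74×10⁻⁷) is less than Ksp (8.36×10⁻⁶), no Ag₂SO₄ precipitates.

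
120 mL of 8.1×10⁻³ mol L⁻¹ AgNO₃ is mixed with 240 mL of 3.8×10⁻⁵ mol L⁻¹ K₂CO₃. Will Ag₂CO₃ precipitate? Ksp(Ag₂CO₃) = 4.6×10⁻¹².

After mixing, V = 120 mL + 240 mL = 360 mL.
[Ag⁺] = (8.1×10⁻³)(120)/360 = 2.7×10⁻³ mol L⁻¹
[CO₃²⁻] = (3.8×10⁻⁵)(240)/360 = 2.5×10⁻⁵ mol L⁻¹
Q = [Ag⁺]^2[CO₃²⁻] = 1.8×10⁻¹⁰
Since Q (1.8×10⁻¹⁰) exceeds Ksp (4.6×10⁻¹²), Ag₂CO₃ will precipitate.

Yes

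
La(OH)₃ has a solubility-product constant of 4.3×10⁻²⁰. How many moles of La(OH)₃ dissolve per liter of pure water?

6.3×10⁻⁶ M

La(OH)₃(s) ⇌ La³⁺(aq) + 3 OH⁻(aq)
Let s be the molar solubility. Then [La³⁺] = s and [OH⁻] = 3s.
Ksp = [La³⁺][OH⁻]^3 = s · (3s)^3 = 27s^4
27s^4 = 4.3×10⁻²⁰  ⇒  s^4 = 1.6×10⁻²¹
Taking the 4th root, s = 6.3×10⁻⁶ mol L⁻¹.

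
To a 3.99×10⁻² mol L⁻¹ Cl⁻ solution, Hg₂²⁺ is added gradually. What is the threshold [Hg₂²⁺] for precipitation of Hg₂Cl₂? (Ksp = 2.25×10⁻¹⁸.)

Each salt precipitates once Q = Ksp for that salt.
Hg₂Cl₂(s) ⇌ Hg₂²⁺(aq) + 2 Cl⁻(aq)
Ksp = [Hg₂²⁺][Cl⁻]^2 = [Hg₂²⁺](3.99×10⁻²)^2
[Hg₂²⁺] = 2.25×10⁻¹⁸ / (3.99×10⁻²)^2 = 1.41×10⁻¹⁵
[Hg₂²⁺] = 1.41×10⁻¹⁵ mol L⁻¹

1.41×10⁻¹⁵ M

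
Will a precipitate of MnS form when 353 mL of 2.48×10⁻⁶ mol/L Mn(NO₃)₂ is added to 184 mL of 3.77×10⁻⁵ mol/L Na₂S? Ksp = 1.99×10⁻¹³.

Total volume after mixing = 353 + 184 = 537 mL.
[Mn²⁺] = (2.48×10⁻⁶)(353)/537 = 1.63×10⁻⁶ mol/L
[S²⁻] = (3.77×10⁻⁵)(184)/537 = 1.29×10⁻⁵ mol/L
Q = [Mn²⁺][S²⁻] = 2.11×10⁻¹¹
Q = 2.11×10⁻¹¹ > Ksp = 1.99×10⁻¹³, so the solution is supersaturated and MnS precipitates.

Yes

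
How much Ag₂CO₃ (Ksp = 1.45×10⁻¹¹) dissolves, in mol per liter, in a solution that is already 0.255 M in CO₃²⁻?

Ag₂CO₃(s) ⇌ 2 Ag⁺(aq) + CO₃²⁻(aq)
With CO₃²⁻ already at 0.255 M and s small, take [CO₃²⁻] ≈ 0.255 M and [Ag⁺] = 2s.
Ksp = [Ag⁺]^2[CO₃²⁻] = (2s)^2(0.255)
(2s)^2 = 1.45×10⁻¹¹ / (0.255) = 5.69×10⁻¹¹
s = 3.77×10⁻⁶ M

3.77×10⁻⁶ M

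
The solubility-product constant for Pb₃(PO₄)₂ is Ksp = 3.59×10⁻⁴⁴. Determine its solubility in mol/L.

8.02×10⁻¹⁰ M

Pb₃(PO₄)₂(s) ⇌ 3 Pb²⁺(aq) + 2 PO₄³⁻(aq)
For each mole of Pb₃(PO₄)₂ that dissolves per liter, [Pb²⁺] = 3s and [PO₄³⁻] = 2s; let s denote this solubility.
Ksp = [Pb²⁺]^3[PO₄³⁻]^2 = (3s)^3 · (2s)^2 = 108s^5
108s^5 = 3.59×10⁻⁴⁴  ⇒  s^5 = 3.32×10⁻⁴⁶
s = (3.32×10⁻⁴⁶)^(1/5) = 8.02×10⁻¹⁰ mol/L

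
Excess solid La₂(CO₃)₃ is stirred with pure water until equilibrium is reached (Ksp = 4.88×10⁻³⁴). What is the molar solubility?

La₂(CO₃)₃(s) ⇌ 2 La³⁺(aq) + 3 CO₃²⁻(aq)
If s mol/L of La₂(CO₃)₃ dissolves, [La³⁺] = 2s and [CO₃²⁻] = 3s.
Ksp = [La³⁺]^2[CO₃²⁻]^3 = (2s)^2 · (3s)^3 = 108s^5
108s^5 = 4.88×10⁻³⁴  ⇒  s^5 = 4.52×10⁻³⁶
s = (4.52×10⁻³⁶)^(1/5) = 8.53×10⁻⁸ M

8.53×10⁻⁸ M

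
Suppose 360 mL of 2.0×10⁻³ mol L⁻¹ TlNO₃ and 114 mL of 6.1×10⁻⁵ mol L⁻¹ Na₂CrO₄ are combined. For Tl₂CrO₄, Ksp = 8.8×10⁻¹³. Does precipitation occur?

Yes

The combined volume is 474 mL.
[Tl⁺] = (2.0×10⁻³)(360)/474 = 1.5×10⁻³ mol L⁻¹
[CrO₄²⁻] = (6.1×10⁻⁵)(114)/474 = 1.5×10⁻⁵ mol L⁻¹
Q = [Tl⁺]^2[CrO₄²⁻] = 3.4×10⁻¹¹
Because Q > Ksp (3.4×10⁻¹¹ vs 8.8×10⁻¹³), a precipitate of Tl₂CrO₄ forms.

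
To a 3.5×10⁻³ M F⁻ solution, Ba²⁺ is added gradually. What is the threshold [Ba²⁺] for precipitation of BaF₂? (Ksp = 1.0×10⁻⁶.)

8.2×10⁻² M

The threshold for precipitation is Q = Ksp.
BaF₂(s) ⇌ Ba²⁺(aq) + 2 F⁻(aq)
Ksp = [Ba²⁺][F⁻]^2 = [Ba²⁺](3.5×10⁻³)^2
[Ba²⁺] = 1.0×10⁻⁶ / (3.5×10⁻³)^2 = 8.2×10⁻²
[Ba²⁺] = 8.2×10⁻² M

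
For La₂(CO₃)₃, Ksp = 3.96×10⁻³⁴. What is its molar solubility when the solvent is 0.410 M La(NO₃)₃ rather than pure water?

4.44×10⁻¹² M

La₂(CO₃)₃(s) ⇌ 2 La³⁺(aq) + 3 CO₃²⁻(aq)
The solution already contains La³⁺ at 0.410 M. Let s be the molar solubility of La₂(CO₃)₃.
[La³⁺] ≈ 0.410 M (common ion dominates); [CO₃²⁻] = 3s.
Ksp = [La³⁺]^2[CO₃²⁻]^3 = (0.410)^2(3s)^3
(3s)^3 = 3.96×10⁻³⁴ / (0.410)^2 = 2.36×10⁻³³
s = 4.44×10⁻¹² M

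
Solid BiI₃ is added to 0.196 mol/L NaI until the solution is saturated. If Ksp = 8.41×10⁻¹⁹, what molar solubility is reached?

1.12×10⁻¹⁶ M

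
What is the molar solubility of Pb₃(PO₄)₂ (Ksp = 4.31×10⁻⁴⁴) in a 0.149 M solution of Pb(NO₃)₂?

Pb₃(PO₄)₂(s) ⇌ 3 Pb²⁺(aq) + 2 PO₄³⁻(aq)
Pb²⁺ is already present at 0.149 M. If s mol/L of Pb₃(PO₄)₂ dissolves, [PO₄³⁻] = 2s while [Pb²⁺] ≈ 0.149 M.
Ksp = [Pb²⁺]^3[PO₄³⁻]^2 = (0.149)^3(2s)^2
(2s)^2 = 4.31×10⁻⁴⁴ / (0.149)^3 = 1.30×10⁻⁴¹
s = 1.80×10⁻²¹ M

1.80×10⁻²¹ M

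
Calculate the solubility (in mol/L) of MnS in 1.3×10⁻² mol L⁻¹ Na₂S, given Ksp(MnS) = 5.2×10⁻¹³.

4.0×10⁻¹¹ M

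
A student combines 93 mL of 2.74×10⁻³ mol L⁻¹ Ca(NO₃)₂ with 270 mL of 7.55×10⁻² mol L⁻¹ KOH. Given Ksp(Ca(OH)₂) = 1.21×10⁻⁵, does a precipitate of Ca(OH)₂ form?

No

Total volume after mixing = 93 + 270 = 363 mL.
[Ca²⁺] = (2.74×10⁻³)(93)/363 = 7.02×10⁻⁴ mol L⁻¹
[OH⁻] = (7.55×10⁻²)(270)/363 = 5.62×10⁻² mol L⁻¹
Q = [Ca²⁺][OH⁻]^2 = 2.21×10⁻⁶
Since Q (2.21×10⁻⁶) is less than Ksp (1.21×10⁻⁵), no Ca(OH)₂ precipitates.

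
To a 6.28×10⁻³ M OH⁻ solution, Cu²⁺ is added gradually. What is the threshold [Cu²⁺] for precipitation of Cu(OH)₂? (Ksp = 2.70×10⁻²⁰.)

6.85×10⁻¹⁶ M

Each salt precipitates once Q = Ksp for that salt.
Cu(OH)₂(s) ⇌ Cu²⁺(aq) + 2 OH⁻(aq)
Ksp = [Cu²⁺][OH⁻]^2 = [Cu²⁺](6.28×10⁻³)^2
[Cu²⁺] = 2.70×10⁻²⁰ / (6.28×10⁻³)^2 = 6.85×10⁻¹⁶
[Cu²⁺] = 6.85×10⁻¹⁶ M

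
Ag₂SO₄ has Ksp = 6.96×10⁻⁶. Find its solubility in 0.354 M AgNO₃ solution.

5.55×10⁻⁵ M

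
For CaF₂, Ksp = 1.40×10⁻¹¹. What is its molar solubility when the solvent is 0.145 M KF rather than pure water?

6.66×10⁻¹⁰ M

CaF₂(s) ⇌ Ca²⁺(aq) + 2 F⁻(aq)
Let s be the solubility of CaF₂ here. The common ion gives [F⁻] ≈ 0.145 M, and [Ca²⁺] = s.
Ksp = [Ca²⁺][F⁻]^2 = s(0.145)^2
s = 1.40×10⁻¹¹ / (0.145)^2 = 6.66×10⁻¹⁰
s = 6.66×10⁻¹⁰ M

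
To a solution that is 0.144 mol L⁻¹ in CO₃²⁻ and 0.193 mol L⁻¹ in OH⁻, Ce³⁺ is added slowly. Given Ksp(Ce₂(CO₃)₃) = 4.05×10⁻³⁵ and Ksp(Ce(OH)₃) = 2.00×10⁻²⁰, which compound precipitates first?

Ce(OH)₃

Precipitation begins when Q = Ksp.
For Ce₂(CO₃)₃: [Ce³⁺] = (Ksp/[CO₃²⁻]^3)^(1/2) = 1.16×10⁻¹⁶ mol L⁻¹
For Ce(OH)₃: [Ce³⁺] = (Ksp/[OH⁻]^3) = 2.78×10⁻¹⁸ mol L⁻¹
Since Ce(OH)₃ needs less Ce³⁺ to reach saturation, it precipitates first.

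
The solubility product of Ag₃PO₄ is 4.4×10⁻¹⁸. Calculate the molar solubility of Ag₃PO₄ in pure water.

Ag₃PO₄(s) ⇌ 3 Ag⁺(aq) + PO₄³⁻(aq)
With molar solubility s: [Ag⁺] = 3s, [PO₄³⁻] = s.
Ksp = [Ag⁺]^3[PO₄³⁻] = (3s)^3 · s = 27s^4
27s^4 = 4.4×10⁻¹⁸  ⇒  s^4 = 1.6×10⁻¹⁹
s = 2.0×10⁻⁵ mol L⁻¹

2.0×10⁻⁵ M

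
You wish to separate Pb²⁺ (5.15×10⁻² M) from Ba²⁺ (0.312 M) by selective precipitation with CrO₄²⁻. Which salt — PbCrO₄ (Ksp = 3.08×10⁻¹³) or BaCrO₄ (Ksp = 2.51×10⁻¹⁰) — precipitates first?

Each salt precipitates once Q = Ksp for that salt.
For PbCrO₄: [CrO₄²⁻] = (Ksp/[Pb²⁺]) = 5.98×10⁻¹² M
For BaCrO₄: [CrO₄²⁻] = (Ksp/[Ba²⁺]) = 8.04×10⁻¹⁰ M
Since PbCrO₄ needs less CrO₄²⁻ to reach saturation, it precipitates first.

PbCrO₄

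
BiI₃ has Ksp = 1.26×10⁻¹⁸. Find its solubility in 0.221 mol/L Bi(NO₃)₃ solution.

5.95×10⁻⁷ M

BiI₃(s) ⇌ Bi³⁺(aq) + 3 I⁻(aq)
With Bi³⁺ already at 0.221 mol/L and s small, take [Bi³⁺] ≈ 0.221 mol/L and [I⁻] = 3s.
Ksp = [Bi³⁺][I⁻]^3 = (0.221)(3s)^3
(3s)^3 = 1.26×10⁻¹⁸ / (0.221) = 5.70×10⁻¹⁸
s = 5.95×10⁻⁷ mol/L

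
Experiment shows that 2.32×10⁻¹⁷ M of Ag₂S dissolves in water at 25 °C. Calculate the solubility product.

Ag₂S(s) ⇌ 2 Ag⁺(aq) + S²⁻(aq)
With molar solubility s: [Ag⁺] = 2s, [S²⁻] = s.
Ksp = [Ag⁺]^2[S²⁻] = (2s)^2 · s = 4s^3
Ksp = 4 × (2.32×10⁻¹⁷)^3 = 4.99×10⁻⁵⁰

Ksp = 4.99×10⁻⁵⁰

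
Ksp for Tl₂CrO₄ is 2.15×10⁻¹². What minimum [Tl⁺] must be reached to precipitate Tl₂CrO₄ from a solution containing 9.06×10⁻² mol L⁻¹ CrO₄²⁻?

4.87×10⁻⁶ M

A salt starts to precipitate once the ion product Q reaches its Ksp.
Tl₂CrO₄(s) ⇌ 2 Tl⁺(aq) + CrO₄²⁻(aq)
Ksp = [Tl⁺]^2[CrO₄²⁻] = [Tl⁺]^2(9.06×10⁻²)
[Tl⁺]^2 = 2.15×10⁻¹² / (9.06×10⁻²) = 2.37×10⁻¹¹
[Tl⁺] = 4.87×10⁻⁶ mol L⁻¹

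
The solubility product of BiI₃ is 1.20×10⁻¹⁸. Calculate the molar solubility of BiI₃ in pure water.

BiI₃(s) ⇌ Bi³⁺(aq) + 3 I⁻(aq)
If s mol/L of BiI₃ dissolves, [Bi³⁺] = s and [I⁻] = 3s.
Ksp = [Bi³⁺][I⁻]^3 = s · (3s)^3 = 27s^4
27s^4 = 1.20×10⁻¹⁸  ⇒  s^4 = 4.44×10⁻²⁰
Taking the 4th root, s = 1.45×10⁻⁵ M.

1.45×10⁻⁵ M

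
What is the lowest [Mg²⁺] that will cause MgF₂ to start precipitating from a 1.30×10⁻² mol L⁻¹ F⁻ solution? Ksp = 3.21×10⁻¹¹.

Each salt precipitates once Q = Ksp for that salt.
MgF₂(s) ⇌ Mg²⁺(aq) + 2 F⁻(aq)
Ksp = [Mg²⁺][F⁻]^2 = [Mg²⁺](1.30×10⁻²)^2
[Mg²⁺] = 3.21×10⁻¹¹ / (1.30×10⁻²)^2 = 1.90×10⁻⁷
[Mg²⁺] = 1.90×10⁻⁷ mol L⁻¹

1.90×10⁻⁷ M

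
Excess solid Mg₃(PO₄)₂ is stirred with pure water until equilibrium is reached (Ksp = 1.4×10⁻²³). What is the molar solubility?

1.1×10⁻⁵ M

Mg₃(PO₄)₂(s) ⇌ 3 Mg²⁺(aq) + 2 PO₄³⁻(aq)
Let s be the molar solubility. Then [Mg²⁺] = 3s and [PO₄³⁻] = 2s.
Ksp = [Mg²⁺]^3[PO₄³⁻]^2 = (3s)^3 · (2s)^2 = 108s^5
108s^5 = 1.4×10⁻²³  ⇒  s^5 = 1.3×10⁻²⁵
Taking the 5th root, s = 1.1×10⁻⁵ M.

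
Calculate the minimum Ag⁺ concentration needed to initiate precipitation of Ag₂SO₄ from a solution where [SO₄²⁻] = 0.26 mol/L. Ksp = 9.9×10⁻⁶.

6.2×10⁻³ M

A salt starts to precipitate once the ion product Q reaches its Ksp.
Ag₂SO₄(s) ⇌ 2 Ag⁺(aq) + SO₄²⁻(aq)
Ksp = [Ag⁺]^2[SO₄²⁻] = [Ag⁺]^2(0.26)
[Ag⁺]^2 = 9.9×10⁻⁶ / (0.26) = 3.8×10⁻⁵
[Ag⁺] = 6.2×10⁻³ mol/L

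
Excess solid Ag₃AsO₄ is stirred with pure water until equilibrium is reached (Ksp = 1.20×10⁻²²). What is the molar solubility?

1.45×10⁻⁶ M

Ag₃AsO₄(s) ⇌ 3 Ag⁺(aq) + AsO₄³⁻(aq)
Call the molar solubility s, so that [Ag⁺] = 3s and [AsO₄³⁻] = s.
Ksp = [Ag⁺]^3[AsO₄³⁻] = (3s)^3 · s = 27s^4
27s^4 = 1.20×10⁻²²  ⇒  s^4 = 4.44×10⁻²⁴
s = (4.44×10⁻²⁴)^(1/4) = 1.45×10⁻⁶ M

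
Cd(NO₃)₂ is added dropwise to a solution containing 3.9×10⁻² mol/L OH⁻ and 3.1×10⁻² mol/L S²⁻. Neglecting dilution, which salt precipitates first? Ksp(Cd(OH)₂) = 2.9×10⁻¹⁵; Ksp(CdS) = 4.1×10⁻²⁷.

Each salt precipitates once Q = Ksp for that salt.
For Cd(OH)₂: [Cd²⁺] = (Ksp/[OH⁻]^2) = 1.9×10⁻¹² mol/L
For CdS: [Cd²⁺] = (Ksp/[S²⁻]) = 1.3×10⁻²⁵ mol/L
The smaller threshold [Cd²⁺] is reached first, so CdS precipitates first.

CdS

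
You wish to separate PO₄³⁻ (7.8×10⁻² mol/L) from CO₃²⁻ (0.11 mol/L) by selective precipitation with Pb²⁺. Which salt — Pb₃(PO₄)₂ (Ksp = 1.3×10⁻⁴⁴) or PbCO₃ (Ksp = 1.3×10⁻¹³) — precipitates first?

Pb₃(PO₄)₂

A salt starts to precipitate once the ion product Q reaches its Ksp.
For Pb₃(PO₄)₂: [Pb²⁺] = (Ksp/[PO₄³⁻]^2)^(1/3) = 1.3×10⁻¹⁴ mol/L
For PbCO₃: [Pb²⁺] = (Ksp/[CO₃²⁻]) = 1.2×10⁻¹² mol/L
Pb₃(PO₄)₂ requires the lower [Pb²⁺], so it precipitates first.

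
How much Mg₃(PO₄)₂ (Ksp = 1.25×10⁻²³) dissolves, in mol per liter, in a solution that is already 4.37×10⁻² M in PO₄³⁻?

Mg₃(PO₄)₂(s) ⇌ 3 Mg²⁺(aq) + 2 PO₄³⁻(aq)
The solution already contains PO₄³⁻ at 4.37×10⁻² M. Let s be the molar solubility of Mg₃(PO₄)₂.
[PO₄³⁻] ≈ 4.37×10⁻² M (common ion dominates); [Mg²⁺] = 3s.
Ksp = [Mg²⁺]^3[PO₄³⁻]^2 = (3s)^3(4.37×10⁻²)^2
(3s)^3 = 1.25×10⁻²³ / (4.37×10⁻²)^2 = 6.55×10⁻²¹
s = 6.24×10⁻⁸ M

6.24×10⁻⁸ M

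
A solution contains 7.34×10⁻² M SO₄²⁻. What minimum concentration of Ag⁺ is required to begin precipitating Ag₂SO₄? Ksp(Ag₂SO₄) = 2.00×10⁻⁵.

1.65×10⁻² M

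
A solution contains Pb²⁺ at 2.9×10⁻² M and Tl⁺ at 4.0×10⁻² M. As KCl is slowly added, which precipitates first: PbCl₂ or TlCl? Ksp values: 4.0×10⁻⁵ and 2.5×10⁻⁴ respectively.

TlCl

Precipitation begins when Q = Ksp.
For PbCl₂: [Cl⁻] = (Ksp/[Pb²⁺])^(1/2) = 3.7×10⁻² M
For TlCl: [Cl⁻] = (Ksp/[Tl⁺]) = 6.3×10⁻³ M
Since TlCl needs less Cl⁻ to reach saturation, it precipitates first.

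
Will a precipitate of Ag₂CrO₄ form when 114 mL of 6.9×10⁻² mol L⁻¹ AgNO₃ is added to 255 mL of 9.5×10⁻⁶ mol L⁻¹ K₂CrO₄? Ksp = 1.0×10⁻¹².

The combined volume is 369 mL.
[Ag⁺] = (6.9×10⁻²)(114)/369 = 2.1×10⁻² mol L⁻¹
[CrO₄²⁻] = (9.5×10⁻⁶)(255)/369 = 6.6×10⁻⁶ mol L⁻¹
Q = [Ag⁺]^2[CrO₄²⁻] = 3.0×10⁻⁹
Q = 3.0×10⁻⁹ > Ksp = 1.0×10⁻¹², so the solution is supersaturated and Ag₂CrO₄ precipitates.

Yes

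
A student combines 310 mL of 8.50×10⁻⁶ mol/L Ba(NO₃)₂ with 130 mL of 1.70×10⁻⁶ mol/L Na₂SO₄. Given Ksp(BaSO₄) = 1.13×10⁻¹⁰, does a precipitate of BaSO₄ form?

Total volume after mixing = 310 + 130 = 440 mL.
[Ba²⁺] = (8.50×10⁻⁶)(310)/440 = 5.99×10⁻⁶ mol/L
[SO₄²⁻] = (1.70×10⁻⁶)(130)/440 = 5.02×10⁻⁷ mol/L
Q = [Ba²⁺][SO₄²⁻] = 3.01×10⁻¹²
Since Q (3.01×10⁻¹²) is less than Ksp (1.13×10⁻¹⁰), no BaSO₄ precipitates.

No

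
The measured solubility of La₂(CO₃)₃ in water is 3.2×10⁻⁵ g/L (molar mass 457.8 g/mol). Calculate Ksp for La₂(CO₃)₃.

Ksp = 1.8×10⁻³⁴

Molar solubility s = (3.2×10⁻⁵ g/L) / (457.8 g/mol) = 6.990×10⁻⁸ mol/L
La₂(CO₃)₃(s) ⇌ 2 La³⁺(aq) + 3 CO₃²⁻(aq)
For each mole of La₂(CO₃)₃ that dissolves per liter, [La³⁺] = 2s and [CO₃²⁻] = 3s; let s denote this solubility.
Ksp = [La³⁺]^2[CO₃²⁻]^3 = (2s)^2 · (3s)^3 = 108s^5
Ksp = 108 × (6.990×10⁻⁸)^5 = 1.8×10⁻³⁴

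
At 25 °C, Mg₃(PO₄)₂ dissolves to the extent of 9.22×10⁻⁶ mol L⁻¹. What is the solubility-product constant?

Ksp = 7.20×10⁻²⁴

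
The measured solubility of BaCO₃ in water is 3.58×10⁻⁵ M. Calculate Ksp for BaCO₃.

BaCO₃(s) ⇌ Ba²⁺(aq) + CO₃²⁻(aq)
Call the molar solubility s, so that [Ba²⁺] = s and [CO₃²⁻] = s.
Ksp = [Ba²⁺][CO₃²⁻] = s · s = s^2
Ksp = (3.58×10⁻⁵)^2 = 1.28×10⁻⁹

Ksp = 1.28×10⁻⁹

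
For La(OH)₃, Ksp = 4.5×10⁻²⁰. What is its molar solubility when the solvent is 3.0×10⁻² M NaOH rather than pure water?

La(OH)₃(s) ⇌ La³⁺(aq) + 3 OH⁻(aq)
OH⁻ is already present at 3.0×10⁻² M. If s mol/L of La(OH)₃ dissolves, [La³⁺] = s while [OH⁻] ≈ 3.0×10⁻² M.
Ksp = [La³⁺][OH⁻]^3 = s(3.0×10⁻²)^3
s = 4.5×10⁻²⁰ / (3.0×10⁻²)^3 = 1.7×10⁻¹⁵
s = 1.7×10⁻¹⁵ M

1.7×10⁻¹⁵ M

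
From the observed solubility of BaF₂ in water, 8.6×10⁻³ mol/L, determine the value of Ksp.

BaF₂(s) ⇌ Ba²⁺(aq) + 2 F⁻(aq)
Call the molar solubility s, so that [Ba²⁺] = s and [F⁻] = 2s.
Ksp = [Ba²⁺][F⁻]^2 = s · (2s)^2 = 4s^3
Ksp = 4 × (8.6×10⁻³)^3 = 2.5×10⁻⁶

Ksp = 2.5×10⁻⁶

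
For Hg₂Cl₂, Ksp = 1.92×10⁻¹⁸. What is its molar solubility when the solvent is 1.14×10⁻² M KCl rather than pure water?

1.48×10⁻¹⁴ M

Hg₂Cl₂(s) ⇌ Hg₂²⁺(aq) + 2 Cl⁻(aq)
With Cl⁻ already at 1.14×10⁻² M and s small, take [Cl⁻] ≈ 1.14×10⁻² M and [Hg₂²⁺] = s.
Ksp = [Hg₂²⁺][Cl⁻]^2 = s(1.14×10⁻²)^2
s = 1.92×10⁻¹⁸ / (1.14×10⁻²)^2 = 1.48×10⁻¹⁴
s = 1.48×10⁻¹⁴ M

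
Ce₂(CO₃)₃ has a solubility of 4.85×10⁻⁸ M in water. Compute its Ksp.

Ce₂(CO₃)₃(s) ⇌ 2 Ce³⁺(aq) + 3 CO₃²⁻(aq)
If s mol/L of Ce₂(CO₃)₃ dissolves, [Ce³⁺] = 2s and [CO₃²⁻] = 3s.
Ksp = [Ce³⁺]^2[CO₃²⁻]^3 = (2s)^2 · (3s)^3 = 108s^5
Ksp = 108 × (4.85×10⁻⁸)^5 = 2.90×10⁻³⁵

Ksp = 2.90×10⁻³⁵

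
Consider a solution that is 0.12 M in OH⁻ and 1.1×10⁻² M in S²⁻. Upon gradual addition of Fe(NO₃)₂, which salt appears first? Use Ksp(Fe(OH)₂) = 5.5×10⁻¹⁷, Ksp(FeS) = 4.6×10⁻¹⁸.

FeS

Precipitation of each salt begins when its ion product equals Ksp.
For Fe(OH)₂: [Fe²⁺] = (Ksp/[OH⁻]^2) = 3.8×10⁻¹⁵ M
For FeS: [Fe²⁺] = (Ksp/[S²⁻]) = 4.2×10⁻¹⁶ M
The smaller threshold [Fe²⁺] is reached first, so FeS precipitates first.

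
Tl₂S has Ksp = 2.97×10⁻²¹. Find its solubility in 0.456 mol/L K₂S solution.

Tl₂S(s) ⇌ 2 Tl⁺(aq) + S²⁻(aq)
Let s be the solubility of Tl₂S here. The common ion gives [S²⁻] ≈ 0.456 mol/L, and [Tl⁺] = 2s.
Ksp = [Tl⁺]^2[S²⁻] = (2s)^2(0.456)
(2s)^2 = 2.97×10⁻²¹ / (0.456) = 6.51×10⁻²¹
s = 4.04×10⁻¹¹ mol/L

4.04×10⁻¹¹ M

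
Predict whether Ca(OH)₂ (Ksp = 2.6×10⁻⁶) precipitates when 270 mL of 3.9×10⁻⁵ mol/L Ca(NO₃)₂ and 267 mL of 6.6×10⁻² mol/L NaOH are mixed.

No

Total volume after mixing = 270 + 267 = 537 mL.
[Ca²⁺] = (3.9×10⁻⁵)(270)/537 = 2.0×10⁻⁵ mol/L
[OH⁻] = (6.6×10⁻²)(267)/537 = 3.3×10⁻² mol/L
Q = [Ca²⁺][OH⁻]^2 = 2.1×10⁻⁸
Since Q (2.1×10⁻⁸) is less than Ksp (2.6×10⁻⁶), no Ca(OH)₂ precipitates.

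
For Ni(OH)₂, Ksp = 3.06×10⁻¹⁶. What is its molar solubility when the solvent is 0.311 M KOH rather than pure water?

3.16×10⁻¹⁵ M

Ni(OH)₂(s) ⇌ Ni²⁺(aq) + 2 OH⁻(aq)
With OH⁻ already at 0.311 M and s small, take [OH⁻] ≈ 0.311 M and [Ni²⁺] = s.
Ksp = [Ni²⁺][OH⁻]^2 = s(0.311)^2
s = 3.06×10⁻¹⁶ / (0.311)^2 = 3.16×10⁻¹⁵
s = 3.16×10⁻¹⁵ M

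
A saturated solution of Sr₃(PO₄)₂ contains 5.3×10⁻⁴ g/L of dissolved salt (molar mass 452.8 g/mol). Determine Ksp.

Ksp = 2.4×10⁻²⁸

s = (5.3×10⁻⁴ g L⁻¹)/(452.8 g mol⁻¹) = 1.170×10⁻⁶ M
Sr₃(PO₄)₂(s) ⇌ 3 Sr²⁺(aq) + 2 PO₄³⁻(aq)
If s mol/L of Sr₃(PO₄)₂ dissolves, [Sr²⁺] = 3s and [PO₄³⁻] = 2s.
Ksp = [Sr²⁺]^3[PO₄³⁻]^2 = (3s)^3 · (2s)^2 = 108s^5
Ksp = 108 × (1.170×10⁻⁶)^5 = 2.4×10⁻²⁸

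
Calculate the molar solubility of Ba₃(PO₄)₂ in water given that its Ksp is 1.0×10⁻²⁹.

6.2×10⁻⁷ M

Ba₃(PO₄)₂(s) ⇌ 3 Ba²⁺(aq) + 2 PO₄³⁻(aq)
For each mole of Ba₃(PO₄)₂ that dissolves per liter, [Ba²⁺] = 3s and [PO₄³⁻] = 2s; let s denote this solubility.
Ksp = [Ba²⁺]^3[PO₄³⁻]^2 = (3s)^3 · (2s)^2 = 108s^5
108s^5 = 1.0×10⁻²⁹  ⇒  s^5 = 9.3×10⁻³²
Taking the 5th root, s = 6.2×10⁻⁷ mol/L.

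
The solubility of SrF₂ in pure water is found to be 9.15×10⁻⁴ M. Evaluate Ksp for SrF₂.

SrF₂(s) ⇌ Sr²⁺(aq) + 2 F⁻(aq)
With molar solubility s: [Sr²⁺] = s, [F⁻] = 2s.
Ksp = [Sr²⁺][F⁻]^2 = s · (2s)^2 = 4s^3
Ksp = 4 × (9.15×10⁻⁴)^3 = 3.06×10⁻⁹

Ksp = 3.06×10⁻⁹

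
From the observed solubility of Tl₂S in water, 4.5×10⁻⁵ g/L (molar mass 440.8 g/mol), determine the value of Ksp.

Convert to molarity: s = 4.5×10⁻⁵ / 440.8 = 1.021×10⁻⁷ mol/L
Tl₂S(s) ⇌ 2 Tl⁺(aq) + S²⁻(aq)
Let s be the molar solubility. Then [Tl⁺] = 2s and [S²⁻] = s.
Ksp = [Tl⁺]^2[S²⁻] = (2s)^2 · s = 4s^3
Ksp = 4 × (1.021×10⁻⁷)^3 = 4.3×10⁻²¹

Ksp = 4.3×10⁻²¹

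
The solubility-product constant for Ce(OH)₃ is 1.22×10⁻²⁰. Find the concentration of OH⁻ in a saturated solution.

Ce(OH)₃(s) ⇌ Ce³⁺(aq) + 3 OH⁻(aq)
With molar solubility s: [Ce³⁺] = s, [OH⁻] = 3s.
Ksp = [Ce³⁺][OH⁻]^3 = s · (3s)^3 = 27s^4 = 1.22×10⁻²⁰
s = 4.61×10⁻⁶ mol/L
[OH⁻] = 3s = 1.38×10⁻⁵ mol/L

1.38×10⁻⁵ M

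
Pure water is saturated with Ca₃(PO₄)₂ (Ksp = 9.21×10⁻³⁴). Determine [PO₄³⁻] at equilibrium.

Ca₃(PO₄)₂(s) ⇌ 3 Ca²⁺(aq) + 2 PO₄³⁻(aq)
For each mole of Ca₃(PO₄)₂ that dissolves per liter, [Ca²⁺] = 3s and [PO₄³⁻] = 2s; let s denote this solubility.
Ksp = [Ca²⁺]^3[PO₄³⁻]^2 = (3s)^3 · (2s)^2 = 108s^5 = 9.21×10⁻³⁴
s = 9.69×10⁻⁸ mol L⁻¹
[PO₄³⁻] = 2s = 1.94×10⁻⁷ mol L⁻¹

1.94×10⁻⁷ M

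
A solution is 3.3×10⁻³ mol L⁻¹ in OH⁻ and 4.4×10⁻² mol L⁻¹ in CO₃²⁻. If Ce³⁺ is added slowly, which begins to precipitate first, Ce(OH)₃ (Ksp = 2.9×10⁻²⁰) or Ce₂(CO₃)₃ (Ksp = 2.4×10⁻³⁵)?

Ce₂(CO₃)₃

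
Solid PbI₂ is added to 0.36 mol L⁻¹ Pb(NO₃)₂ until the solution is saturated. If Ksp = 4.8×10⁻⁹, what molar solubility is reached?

5.8×10⁻⁵ M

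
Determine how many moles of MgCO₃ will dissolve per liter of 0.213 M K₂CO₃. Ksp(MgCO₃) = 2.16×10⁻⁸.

1.01×10⁻⁷ M

MgCO₃(s) ⇌ Mg²⁺(aq) + CO₃²⁻(aq)
CO₃²⁻ is already present at 0.213 M. If s mol/L of MgCO₃ dissolves, [Mg²⁺] = s while [CO₃²⁻] ≈ 0.213 M.
Ksp = [Mg²⁺][CO₃²⁻] = s(0.213)
s = 2.16×10⁻⁸ / (0.213) = 1.01×10⁻⁷
s = 1.01×10⁻⁷ M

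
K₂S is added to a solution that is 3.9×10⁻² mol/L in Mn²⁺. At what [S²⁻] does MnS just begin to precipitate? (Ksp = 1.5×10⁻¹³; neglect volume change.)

A salt starts to precipitate once the ion product Q reaches its Ksp.
MnS(s) ⇌ Mn²⁺(aq) + S²⁻(aq)
Ksp = [Mn²⁺][S²⁻] = [S²⁻](3.9×10⁻²)
[S²⁻] = 1.5×10⁻¹³ / (3.9×10⁻²) = 3.8×10⁻¹²
[S²⁻] = 3.8×10⁻¹² mol/L

3.8×10⁻¹² M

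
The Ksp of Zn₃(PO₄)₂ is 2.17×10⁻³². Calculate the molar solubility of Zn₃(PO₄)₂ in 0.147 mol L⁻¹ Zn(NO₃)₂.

1.31×10⁻¹⁵ M

Zn₃(PO₄)₂(s) ⇌ 3 Zn²⁺(aq) + 2 PO₄³⁻(aq)
Zn²⁺ is already present at 0.147 mol L⁻¹. If s mol/L of Zn₃(PO₄)₂ dissolves, [PO₄³⁻] = 2s while [Zn²⁺] ≈ 0.147 mol L⁻¹.
Ksp = [Zn²⁺]^3[PO₄³⁻]^2 = (0.147)^3(2s)^2
(2s)^2 = 2.17×10⁻³² / (0.147)^3 = 6.83×10⁻³⁰
s = 1.31×10⁻¹⁵ mol L⁻¹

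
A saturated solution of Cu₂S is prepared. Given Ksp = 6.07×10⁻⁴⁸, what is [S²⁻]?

1.15×10⁻¹⁶ M

Cu₂S(s) ⇌ 2 Cu⁺(aq) + S²⁻(aq)
For each mole of Cu₂S that dissolves per liter, [Cu⁺] = 2s and [S²⁻] = s; let s denote this solubility.
Ksp = [Cu⁺]^2[S²⁻] = (2s)^2 · s = 4s^3 = 6.07×10⁻⁴⁸
s = 1.15×10⁻¹⁶ M
[S²⁻] = s = 1.15×10⁻¹⁶ M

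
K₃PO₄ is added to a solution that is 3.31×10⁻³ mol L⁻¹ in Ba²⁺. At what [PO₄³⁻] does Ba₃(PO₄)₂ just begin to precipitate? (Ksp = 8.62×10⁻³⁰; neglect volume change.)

1.54×10⁻¹¹ M

A salt starts to precipitate once the ion product Q reaches its Ksp.
Ba₃(PO₄)₂(s) ⇌ 3 Ba²⁺(aq) + 2 PO₄³⁻(aq)
Ksp = [Ba²⁺]^3[PO₄³⁻]^2 = [PO₄³⁻]^2(3.31×10⁻³)^3
[PO₄³⁻]^2 = 8.62×10⁻³⁰ / (3.31×10⁻³)^3 = 2.38×10⁻²²
[PO₄³⁻] = 1.54×10⁻¹¹ mol L⁻¹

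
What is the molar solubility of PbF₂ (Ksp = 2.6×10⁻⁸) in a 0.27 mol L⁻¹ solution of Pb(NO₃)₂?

1.6×10⁻⁴ M

PbF₂(s) ⇌ Pb²⁺(aq) + 2 F⁻(aq)
Let s be the solubility of PbF₂ here. The common ion gives [Pb²⁺] ≈ 0.27 mol L⁻¹, and [F⁻] = 2s.
Ksp = [Pb²⁺][F⁻]^2 = (0.27)(2s)^2
(2s)^2 = 2.6×10⁻⁸ / (0.27) = 9.6×10⁻⁸
s = 1.6×10⁻⁴ mol L⁻¹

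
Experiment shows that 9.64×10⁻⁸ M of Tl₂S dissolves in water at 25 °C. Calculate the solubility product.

Tl₂S(s) ⇌ 2 Tl⁺(aq) + S²⁻(aq)
With molar solubility s: [Tl⁺] = 2s, [S²⁻] = s.
Ksp = [Tl⁺]^2[S²⁻] = (2s)^2 · s = 4s^3
Ksp = 4 × (9.64×10⁻⁸)^3 = 3.58×10⁻²¹

Ksp = 3.58×10⁻²¹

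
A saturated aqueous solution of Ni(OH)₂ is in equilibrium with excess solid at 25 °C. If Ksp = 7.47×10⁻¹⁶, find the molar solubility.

Ni(OH)₂(s) ⇌ Ni²⁺(aq) + 2 OH⁻(aq)
If s mol/L of Ni(OH)₂ dissolves, [Ni²⁺] = s and [OH⁻] = 2s.
Ksp = [Ni²⁺][OH⁻]^2 = s · (2s)^2 = 4s^3
4s^3 = 7.47×10⁻¹⁶  ⇒  s^3 = 1.87×10⁻¹⁶
s = (1.87×10⁻¹⁶)^(1/3) = 5.72×10⁻⁶ mol L⁻¹

5.72×10⁻⁶ M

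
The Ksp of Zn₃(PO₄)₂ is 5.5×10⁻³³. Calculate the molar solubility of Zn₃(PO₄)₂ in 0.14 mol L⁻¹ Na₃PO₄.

Zn₃(PO₄)₂(s) ⇌ 3 Zn²⁺(aq) + 2 PO₄³⁻(aq)
The solution already contains PO₄³⁻ at 0.14 mol L⁻¹. Let s be the molar solubility of Zn₃(PO₄)₂.
[PO₄³⁻] ≈ 0.14 mol L⁻¹ (common ion dominates); [Zn²⁺] = 3s.
Ksp = [Zn²⁺]^3[PO₄³⁻]^2 = (3s)^3(0.14)^2
(3s)^3 = 5.5×10⁻³³ / (0.14)^2 = 2.8×10⁻³¹
s = 2.2×10⁻¹¹ mol L⁻¹

2.2×10⁻¹¹ M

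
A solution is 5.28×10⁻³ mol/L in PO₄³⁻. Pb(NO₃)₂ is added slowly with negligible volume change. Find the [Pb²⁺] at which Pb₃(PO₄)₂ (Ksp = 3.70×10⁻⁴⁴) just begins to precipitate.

Precipitation begins when Q = Ksp.
Pb₃(PO₄)₂(s) ⇌ 3 Pb²⁺(aq) + 2 PO₄³⁻(aq)
Ksp = [Pb²⁺]^3[PO₄³⁻]^2 = [Pb²⁺]^3(5.28×10⁻³)^2
[Pb²⁺]^3 = 3.70×10⁻⁴⁴ / (5.28×10⁻³)^2 = 1.33×10⁻³⁹
[Pb²⁺] = 1.10×10⁻¹³ mol/L

1.10×10⁻¹³ M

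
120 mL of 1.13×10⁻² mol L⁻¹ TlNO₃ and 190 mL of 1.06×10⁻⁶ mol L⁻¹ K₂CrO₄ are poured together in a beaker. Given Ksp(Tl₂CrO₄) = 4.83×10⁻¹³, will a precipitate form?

After mixing, V = 120 mL + 190 mL = 310 mL.
[Tl⁺] = (1.13×10⁻²)(120)/310 = 4.37×10⁻³ mol L⁻¹
[CrO₄²⁻] = (1.06×10⁻⁶)(190)/310 = 6.50×10⁻⁷ mol L⁻¹
Q = [Tl⁺]^2[CrO₄²⁻] = 1.24×10⁻¹¹
Q = 1.24×10⁻¹¹ > Ksp = 4.83×10⁻¹³, so the solution is supersaturated and Tl₂CrO₄ precipitates.

Yes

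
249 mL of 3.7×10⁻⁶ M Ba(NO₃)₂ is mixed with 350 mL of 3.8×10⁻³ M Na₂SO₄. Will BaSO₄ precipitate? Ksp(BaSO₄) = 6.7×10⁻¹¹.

Total volume after mixing = 249 + 350 = 599 mL.
[Ba²⁺] = (3.7×10⁻⁶)(249)/599 = 1.5×10⁻⁶ M
[SO₄²⁻] = (3.8×10⁻³)(350)/599 = 2.2×10⁻³ M
Q = [Ba²⁺][SO₄²⁻] = 3.4×10⁻⁹
Because Q > Ksp (3.4×10⁻⁹ vs 6.7×10⁻¹¹), a precipitate of BaSO₄ forms.

Yes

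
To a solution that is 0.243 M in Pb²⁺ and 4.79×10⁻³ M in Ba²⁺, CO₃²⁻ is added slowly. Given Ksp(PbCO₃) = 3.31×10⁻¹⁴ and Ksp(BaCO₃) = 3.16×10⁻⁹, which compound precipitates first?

PbCO₃

Each salt precipitates once Q = Ksp for that salt.
For PbCO₃: [CO₃²⁻] = (Ksp/[Pb²⁺]) = 1.36×10⁻¹³ M
For BaCO₃: [CO₃²⁻] = (Ksp/[Ba²⁺]) = 6.60×10⁻⁷ M
The smaller threshold [CO₃²⁻] is reached first, so PbCO₃ precipitates first.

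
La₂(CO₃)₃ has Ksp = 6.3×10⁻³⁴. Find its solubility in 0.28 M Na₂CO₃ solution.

8.5×10⁻¹⁷ M

La₂(CO₃)₃(s) ⇌ 2 La³⁺(aq) + 3 CO₃²⁻(aq)
The solution already contains CO₃²⁻ at 0.28 M. Let s be the molar solubility of La₂(CO₃)₃.
[CO₃²⁻] ≈ 0.28 M (common ion dominates); [La³⁺] = 2s.
Ksp = [La³⁺]^2[CO₃²⁻]^3 = (2s)^2(0.28)^3
(2s)^2 = 6.3×10⁻³⁴ / (0.28)^3 = 2.9×10⁻³²
s = 8.5×10⁻¹⁷ M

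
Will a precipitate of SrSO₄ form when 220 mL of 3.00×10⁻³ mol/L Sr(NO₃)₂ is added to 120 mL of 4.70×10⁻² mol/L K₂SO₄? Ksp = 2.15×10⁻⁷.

Yes

Total volume after mixing = 220 + 120 = 340 mL.
[Sr²⁺] = (3.00×10⁻³)(220)/340 = 1.94×10⁻³ mol/L
[SO₄²⁻] = (4.70×10⁻²)(120)/340 = 1.66×10⁻² mol/L
Q = [Sr²⁺][SO₄²⁻] = 3.22×10⁻⁵
Because Q > Ksp (3.22×10⁻⁵ vs 2.15×10⁻⁷), a precipitate of SrSO₄ forms.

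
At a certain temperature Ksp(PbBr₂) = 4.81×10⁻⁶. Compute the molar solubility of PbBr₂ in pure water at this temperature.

PbBr₂(s) ⇌ Pb²⁺(aq) + 2 Br⁻(aq)
For each mole of PbBr₂ that dissolves per liter, [Pb²⁺] = s and [Br⁻] = 2s; let s denote this solubility.
Ksp = [Pb²⁺][Br⁻]^2 = s · (2s)^2 = 4s^3
4s^3 = 4.81×10⁻⁶  ⇒  s^3 = 1.20×10⁻⁶
Taking the 3rd root, s = 1.06×10⁻² mol L⁻¹.

1.06×10⁻² M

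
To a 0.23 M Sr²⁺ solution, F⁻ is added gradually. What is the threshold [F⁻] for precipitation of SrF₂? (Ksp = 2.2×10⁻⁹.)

Each salt precipitates once Q = Ksp for that salt.
SrF₂(s) ⇌ Sr²⁺(aq) + 2 F⁻(aq)
Ksp = [Sr²⁺][F⁻]^2 = [F⁻]^2(0.23)
[F⁻]^2 = 2.2×10⁻⁹ / (0.23) = 9.6×10⁻⁹
[F⁻] = 9.8×10⁻⁵ M

9.8×10⁻⁵ M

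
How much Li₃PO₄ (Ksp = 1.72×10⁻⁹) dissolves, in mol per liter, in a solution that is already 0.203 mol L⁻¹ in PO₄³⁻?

6.80×10⁻⁴ M

Li₃PO₄(s) ⇌ 3 Li⁺(aq) + PO₄³⁻(aq)
The solution already contains PO₄³⁻ at 0.203 mol L⁻¹. Let s be the molar solubility of Li₃PO₄.
[PO₄³⁻] ≈ 0.203 mol L⁻¹ (common ion dominates); [Li⁺] = 3s.
Ksp = [Li⁺]^3[PO₄³⁻] = (3s)^3(0.203)
(3s)^3 = 1.72×10⁻⁹ / (0.203) = 8.47×10⁻⁹
s = 6.80×10⁻⁴ mol L⁻¹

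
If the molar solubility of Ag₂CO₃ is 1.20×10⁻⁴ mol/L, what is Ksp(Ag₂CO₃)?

Ag₂CO₃(s) ⇌ 2 Ag⁺(aq) + CO₃²⁻(aq)
Let s be the molar solubility. Then [Ag⁺] = 2s and [CO₃²⁻] = s.
Ksp = [Ag⁺]^2[CO₃²⁻] = (2s)^2 · s = 4s^3
Ksp = 4 × (1.20×10⁻⁴)^3 = 6.91×10⁻¹²

Ksp = 6.91×10⁻¹²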